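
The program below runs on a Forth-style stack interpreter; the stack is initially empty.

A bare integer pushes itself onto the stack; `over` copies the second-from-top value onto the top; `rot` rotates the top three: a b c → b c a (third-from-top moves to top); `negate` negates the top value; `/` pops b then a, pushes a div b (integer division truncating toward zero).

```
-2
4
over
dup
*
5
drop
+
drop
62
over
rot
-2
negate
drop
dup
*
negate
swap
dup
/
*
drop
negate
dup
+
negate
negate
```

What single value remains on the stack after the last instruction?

-2      -2
4       -2 4
over    -2 4 -2
dup     -2 4 -2 -2
*       -2 4 4
5       -2 4 4 5
drop    -2 4 4
+       -2 8
drop    -2
62      -2 62
over    -2 62 -2
rot     62 -2 -2
-2      62 -2 -2 -2
negate  62 -2 -2 2
drop    62 -2 -2
dup     62 -2 -2 -2
*       62 -2 4
negate  62 -2 -4
swap    62 -4 -2
dup     62 -4 -2 -2
/       62 -4 1
*       62 -4
drop    62
negate  -62
dup     -62 -62
+       -124
negate  124
negate  -124

-124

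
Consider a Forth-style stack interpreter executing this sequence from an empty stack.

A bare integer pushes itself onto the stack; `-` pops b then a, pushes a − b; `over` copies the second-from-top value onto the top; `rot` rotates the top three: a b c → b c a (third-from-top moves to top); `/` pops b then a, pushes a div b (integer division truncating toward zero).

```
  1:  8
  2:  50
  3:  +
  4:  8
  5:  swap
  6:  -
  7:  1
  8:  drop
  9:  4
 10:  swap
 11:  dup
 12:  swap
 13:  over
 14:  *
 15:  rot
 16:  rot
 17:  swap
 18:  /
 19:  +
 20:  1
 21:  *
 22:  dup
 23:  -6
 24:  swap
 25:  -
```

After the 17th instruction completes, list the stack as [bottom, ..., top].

8    : [8]
50   : [8, 50]
+    : [58]
8    : [58, 8]
swap : [8, 58]
-    : [-50]
1    : [-50, 1]
drop : [-50]
4    : [-50, 4]
swap : [4, -50]
dup  : [4, -50, -50]
swap : [4, -50, -50]
over : [4, -50, -50, -50]
*    : [4, -50, 2500]
rot  : [-50, 2500, 4]
rot  : [2500, 4, -50]
swap : [2500, -50, 4]

[2500, -50, 4]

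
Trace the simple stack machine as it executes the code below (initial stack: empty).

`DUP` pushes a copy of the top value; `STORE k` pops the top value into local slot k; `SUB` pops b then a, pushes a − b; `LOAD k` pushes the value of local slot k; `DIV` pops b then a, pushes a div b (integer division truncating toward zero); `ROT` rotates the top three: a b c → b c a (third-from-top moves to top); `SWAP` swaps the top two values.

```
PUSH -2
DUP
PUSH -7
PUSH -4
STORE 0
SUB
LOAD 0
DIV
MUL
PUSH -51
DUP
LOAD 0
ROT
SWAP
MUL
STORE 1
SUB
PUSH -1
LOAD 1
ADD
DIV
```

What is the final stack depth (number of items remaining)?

PUSH -2   -2
DUP       -2 -2
PUSH -7   -2 -2 -7
PUSH -4   -2 -2 -7 -4
STORE 0   -2 -2 -7
SUB       -2 5
LOAD 0    -2 5 -4
DIV       -2 -1
MUL       2
PUSH -51  2 -51
DUP       2 -51 -51
LOAD 0    2 -51 -51 -4
ROT       2 -51 -4 -51
SWAP      2 -51 -51 -4
MUL       2 -51 204
STORE 1   2 -51
SUB       53
PUSH -1   53 -1
LOAD 1    53 -1 204
ADD       53 203
DIV       0

1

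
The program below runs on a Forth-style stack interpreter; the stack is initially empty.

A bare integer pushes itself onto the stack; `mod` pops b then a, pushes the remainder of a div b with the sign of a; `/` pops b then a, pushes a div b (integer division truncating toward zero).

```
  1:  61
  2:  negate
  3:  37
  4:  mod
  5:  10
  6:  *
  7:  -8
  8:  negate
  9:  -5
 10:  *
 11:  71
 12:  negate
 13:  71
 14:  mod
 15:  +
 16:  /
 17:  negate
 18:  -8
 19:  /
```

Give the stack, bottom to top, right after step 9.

[-240, 8, -5]

61     : 61
negate : -61
37     : -61 37
mod    : -24
10     : -24 10
*      : -240
-8     : -240 -8
negate : -240 8
-5     : -240 8 -5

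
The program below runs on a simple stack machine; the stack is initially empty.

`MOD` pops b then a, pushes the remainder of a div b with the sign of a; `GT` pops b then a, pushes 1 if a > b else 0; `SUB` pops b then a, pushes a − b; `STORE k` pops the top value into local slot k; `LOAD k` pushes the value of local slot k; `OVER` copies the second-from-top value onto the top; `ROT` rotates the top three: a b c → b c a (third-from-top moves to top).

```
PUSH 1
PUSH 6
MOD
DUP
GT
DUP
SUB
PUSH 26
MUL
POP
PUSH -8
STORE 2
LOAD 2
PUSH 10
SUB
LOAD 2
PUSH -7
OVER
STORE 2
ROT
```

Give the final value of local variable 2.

PUSH 1  → [1]
PUSH 6  → [1, 6]
MOD     → [1]
DUP     → [1, 1]
GT      → [0]
DUP     → [0, 0]
SUB     → [0]
PUSH 26 → [0, 26]
MUL     → [0]
POP     → []
PUSH -8 → [-8]
STORE 2 → []
LOAD 2  → [-8]
PUSH 10 → [-8, 10]
SUB     → [-18]
LOAD 2  → [-18, -8]
PUSH -7 → [-18, -8, -7]
OVER    → [-18, -8, -7, -8]
STORE 2 → [-18, -8, -7]
ROT     → [-8, -7, -18]

-8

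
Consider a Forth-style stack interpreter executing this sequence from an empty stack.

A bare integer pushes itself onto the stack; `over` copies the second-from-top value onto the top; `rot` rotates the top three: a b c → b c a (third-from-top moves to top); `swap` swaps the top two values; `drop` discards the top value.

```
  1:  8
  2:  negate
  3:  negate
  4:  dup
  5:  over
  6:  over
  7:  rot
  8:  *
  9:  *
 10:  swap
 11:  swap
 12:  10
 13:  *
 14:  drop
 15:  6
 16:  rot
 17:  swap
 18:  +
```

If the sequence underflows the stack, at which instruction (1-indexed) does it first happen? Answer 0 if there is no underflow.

16

8      -> 8
negate -> -8
negate -> 8
dup    -> 8 8
over   -> 8 8 8
over   -> 8 8 8 8
rot    -> 8 8 8 8
*      -> 8 8 64
*      -> 8 512
swap   -> 512 8
swap   -> 8 512
10     -> 8 512 10
*      -> 8 5120
drop   -> 8
6      -> 8 6
rot  — needs 3 operands, stack has 2 → underflow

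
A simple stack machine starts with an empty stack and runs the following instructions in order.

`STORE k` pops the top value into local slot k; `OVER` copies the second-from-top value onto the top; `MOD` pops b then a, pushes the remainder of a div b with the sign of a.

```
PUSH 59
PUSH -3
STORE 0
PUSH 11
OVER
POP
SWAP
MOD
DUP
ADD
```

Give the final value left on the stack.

PUSH 59  59
PUSH -3  59 -3
STORE 0  59
PUSH 11  59 11
OVER     59 11 59
POP      59 11
SWAP     11 59
MOD      11
DUP      11 11
ADD      22

22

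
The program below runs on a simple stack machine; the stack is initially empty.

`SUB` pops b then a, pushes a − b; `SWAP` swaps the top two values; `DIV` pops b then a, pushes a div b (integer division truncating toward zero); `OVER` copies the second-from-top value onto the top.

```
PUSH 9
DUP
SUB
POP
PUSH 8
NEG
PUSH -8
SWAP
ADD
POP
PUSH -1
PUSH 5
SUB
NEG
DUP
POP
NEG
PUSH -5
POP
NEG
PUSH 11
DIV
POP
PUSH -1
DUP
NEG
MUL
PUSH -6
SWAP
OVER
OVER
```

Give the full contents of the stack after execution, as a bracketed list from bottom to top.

PUSH 9  → [9]
DUP     → [9, 9]
SUB     → [0]
POP     → []
PUSH 8  → [8]
NEG     → [-8]
PUSH -8 → [-8, -8]
SWAP    → [-8, -8]
ADD     → [-16]
POP     → []
PUSH -1 → [-1]
PUSH 5  → [-1, 5]
SUB     → [-6]
NEG     → [6]
DUP     → [6, 6]
POP     → [6]
NEG     → [-6]
PUSH -5 → [-6, -5]
POP     → [-6]
NEG     → [6]
PUSH 11 → [6, 11]
DIV     → [0]
POP     → []
PUSH -1 → [-1]
DUP     → [-1, -1]
NEG     → [-1, 1]
MUL     → [-1]
PUSH -6 → [-1, -6]
SWAP    → [-6, -1]
OVER    → [-6, -1, -6]
OVER    → [-6, -1, -6, -1]

[-6, -1, -6, -1]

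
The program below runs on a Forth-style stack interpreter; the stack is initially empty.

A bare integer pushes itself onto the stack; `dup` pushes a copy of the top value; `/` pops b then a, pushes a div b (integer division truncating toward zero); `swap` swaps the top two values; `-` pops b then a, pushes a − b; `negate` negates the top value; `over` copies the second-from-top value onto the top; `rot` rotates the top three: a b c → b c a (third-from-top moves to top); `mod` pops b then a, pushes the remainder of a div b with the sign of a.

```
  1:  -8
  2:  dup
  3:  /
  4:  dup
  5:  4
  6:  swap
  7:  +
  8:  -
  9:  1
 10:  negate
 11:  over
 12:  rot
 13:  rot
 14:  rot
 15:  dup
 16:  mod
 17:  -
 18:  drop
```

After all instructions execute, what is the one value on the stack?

-8     -> [-8]
dup    -> [-8, -8]
/      -> [1]
dup    -> [1, 1]
4      -> [1, 1, 4]
swap   -> [1, 4, 1]
+      -> [1, 5]
-      -> [-4]
1      -> [-4, 1]
negate -> [-4, -1]
over   -> [-4, -1, -4]
rot    -> [-1, -4, -4]
rot    -> [-4, -4, -1]
rot    -> [-4, -1, -4]
dup    -> [-4, -1, -4, -4]
mod    -> [-4, -1, 0]
-      -> [-4, -1]
drop   -> [-4]

-4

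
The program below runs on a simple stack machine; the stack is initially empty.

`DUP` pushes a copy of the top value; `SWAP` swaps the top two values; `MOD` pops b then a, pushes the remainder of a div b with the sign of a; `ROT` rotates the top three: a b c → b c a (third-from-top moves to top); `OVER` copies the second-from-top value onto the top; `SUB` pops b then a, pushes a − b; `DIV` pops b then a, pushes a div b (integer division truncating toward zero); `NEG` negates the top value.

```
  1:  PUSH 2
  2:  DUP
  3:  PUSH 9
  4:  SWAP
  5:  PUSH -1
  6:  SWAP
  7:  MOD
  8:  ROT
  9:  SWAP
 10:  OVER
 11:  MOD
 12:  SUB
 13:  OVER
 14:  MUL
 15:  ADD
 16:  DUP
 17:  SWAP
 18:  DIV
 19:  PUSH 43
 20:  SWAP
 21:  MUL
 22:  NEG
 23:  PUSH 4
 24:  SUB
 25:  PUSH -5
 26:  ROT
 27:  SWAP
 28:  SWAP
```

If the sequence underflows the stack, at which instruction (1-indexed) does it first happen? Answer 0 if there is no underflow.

26

PUSH 2  -> 2
DUP     -> 2 2
PUSH 9  -> 2 2 9
SWAP    -> 2 9 2
PUSH -1 -> 2 9 2 -1
SWAP    -> 2 9 -1 2
MOD     -> 2 9 -1
ROT     -> 9 -1 2
SWAP    -> 9 2 -1
OVER    -> 9 2 -1 2
MOD     -> 9 2 -1
SUB     -> 9 3
OVER    -> 9 3 9
MUL     -> 9 27
ADD     -> 36
DUP     -> 36 36
SWAP    -> 36 36
DIV     -> 1
PUSH 43 -> 1 43
SWAP    -> 43 1
MUL     -> 43
NEG     -> -43
PUSH 4  -> -43 4
SUB     -> -47
PUSH -5 -> -47 -5
ROT  — needs 3 operands, stack has 2 → underflow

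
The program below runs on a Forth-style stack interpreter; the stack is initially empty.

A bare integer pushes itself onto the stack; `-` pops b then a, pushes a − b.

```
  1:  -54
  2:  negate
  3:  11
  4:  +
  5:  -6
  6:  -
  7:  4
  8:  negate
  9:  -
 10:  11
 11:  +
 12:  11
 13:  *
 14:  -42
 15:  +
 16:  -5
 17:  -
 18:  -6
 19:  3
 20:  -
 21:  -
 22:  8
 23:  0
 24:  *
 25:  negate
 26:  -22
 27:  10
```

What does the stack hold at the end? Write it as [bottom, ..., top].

-54     -54
negate  54
11      54 11
+       65
-6      65 -6
-       71
4       71 4
negate  71 -4
-       75
11      75 11
+       86
11      86 11
*       946
-42     946 -42
+       904
-5      904 -5
-       909
-6      909 -6
3       909 -6 3
-       909 -9
-       918
8       918 8
0       918 8 0
*       918 0
negate  918 0
-22     918 0 -22
10      918 0 -22 10

[918, 0, -22, 10]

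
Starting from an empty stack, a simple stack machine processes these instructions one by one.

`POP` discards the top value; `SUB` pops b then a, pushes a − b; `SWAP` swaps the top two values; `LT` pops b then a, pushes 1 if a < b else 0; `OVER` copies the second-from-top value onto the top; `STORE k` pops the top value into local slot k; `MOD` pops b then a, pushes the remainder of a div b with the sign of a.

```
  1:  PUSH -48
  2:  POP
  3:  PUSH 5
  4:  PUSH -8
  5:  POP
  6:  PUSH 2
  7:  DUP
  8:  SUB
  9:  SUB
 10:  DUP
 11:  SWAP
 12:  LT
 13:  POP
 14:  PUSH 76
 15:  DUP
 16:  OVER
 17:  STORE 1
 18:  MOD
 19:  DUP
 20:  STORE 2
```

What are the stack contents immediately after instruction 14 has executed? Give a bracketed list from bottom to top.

[76]

PUSH -48 → [-48]
POP      → []
PUSH 5   → [5]
PUSH -8  → [5, -8]
POP      → [5]
PUSH 2   → [5, 2]
DUP      → [5, 2, 2]
SUB      → [5, 0]
SUB      → [5]
DUP      → [5, 5]
SWAP     → [5, 5]
LT       → [0]
POP      → []
PUSH 76  → [76]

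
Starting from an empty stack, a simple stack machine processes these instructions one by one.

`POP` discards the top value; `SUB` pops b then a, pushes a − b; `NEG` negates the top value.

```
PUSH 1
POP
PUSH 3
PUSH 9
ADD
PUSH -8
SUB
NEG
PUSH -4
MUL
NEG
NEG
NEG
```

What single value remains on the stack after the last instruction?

-80

PUSH 1  : 1
POP     : (empty)
PUSH 3  : 3
PUSH 9  : 3 9
ADD     : 12
PUSH -8 : 12 -8
SUB     : 20
NEG     : -20
PUSH -4 : -20 -4
MUL     : 80
NEG     : -80
NEG     : 80
NEG     : -80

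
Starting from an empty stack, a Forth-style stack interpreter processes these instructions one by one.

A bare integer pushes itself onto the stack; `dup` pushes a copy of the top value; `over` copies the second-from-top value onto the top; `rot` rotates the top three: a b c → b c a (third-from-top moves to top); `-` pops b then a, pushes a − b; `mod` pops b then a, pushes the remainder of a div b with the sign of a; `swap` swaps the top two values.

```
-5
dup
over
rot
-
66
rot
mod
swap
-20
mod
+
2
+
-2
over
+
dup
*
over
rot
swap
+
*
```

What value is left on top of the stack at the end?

6

-5    -5
dup   -5 -5
over  -5 -5 -5
rot   -5 -5 -5
-     -5 0
66    -5 0 66
rot   0 66 -5
mod   0 1
swap  1 0
-20   1 0 -20
mod   1 0
+     1
2     1 2
+     3
-2    3 -2
over  3 -2 3
+     3 1
dup   3 1 1
*     3 1
over  3 1 3
rot   1 3 3
swap  1 3 3
+     1 6
*     6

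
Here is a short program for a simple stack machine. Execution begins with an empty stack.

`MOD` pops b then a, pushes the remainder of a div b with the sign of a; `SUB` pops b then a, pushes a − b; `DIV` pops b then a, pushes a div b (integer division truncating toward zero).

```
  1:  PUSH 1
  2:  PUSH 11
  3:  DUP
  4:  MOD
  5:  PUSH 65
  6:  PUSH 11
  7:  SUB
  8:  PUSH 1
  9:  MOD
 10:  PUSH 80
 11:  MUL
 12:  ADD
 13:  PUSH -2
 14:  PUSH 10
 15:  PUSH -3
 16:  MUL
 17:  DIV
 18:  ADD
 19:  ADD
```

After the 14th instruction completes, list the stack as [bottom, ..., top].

[1, 0, -2, 10]

PUSH 1  : 1
PUSH 11 : 1 11
DUP     : 1 11 11
MOD     : 1 0
PUSH 65 : 1 0 65
PUSH 11 : 1 0 65 11
SUB     : 1 0 54
PUSH 1  : 1 0 54 1
MOD     : 1 0 0
PUSH 80 : 1 0 0 80
MUL     : 1 0 0
ADD     : 1 0
PUSH -2 : 1 0 -2
PUSH 10 : 1 0 -2 10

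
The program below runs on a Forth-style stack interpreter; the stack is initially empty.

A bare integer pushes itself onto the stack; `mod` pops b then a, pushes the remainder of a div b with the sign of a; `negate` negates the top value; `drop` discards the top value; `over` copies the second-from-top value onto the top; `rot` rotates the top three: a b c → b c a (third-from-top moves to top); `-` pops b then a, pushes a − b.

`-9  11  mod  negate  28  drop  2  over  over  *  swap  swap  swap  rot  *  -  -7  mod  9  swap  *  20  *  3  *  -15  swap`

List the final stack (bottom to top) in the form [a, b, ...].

[-15, 0]

-9     : -9
11     : -9 11
mod    : -9
negate : 9
28     : 9 28
drop   : 9
2      : 9 2
over   : 9 2 9
over   : 9 2 9 2
*      : 9 2 18
swap   : 9 18 2
swap   : 9 2 18
swap   : 9 18 2
rot    : 18 2 9
*      : 18 18
-      : 0
-7     : 0 -7
mod    : 0
9      : 0 9
swap   : 9 0
*      : 0
20     : 0 20
*      : 0
3      : 0 3
*      : 0
-15    : 0 -15
swap   : -15 0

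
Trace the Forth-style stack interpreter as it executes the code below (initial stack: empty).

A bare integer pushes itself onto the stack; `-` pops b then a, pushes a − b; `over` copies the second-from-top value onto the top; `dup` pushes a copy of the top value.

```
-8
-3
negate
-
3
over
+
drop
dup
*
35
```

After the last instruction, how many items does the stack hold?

-8     → [-8]
-3     → [-8, -3]
negate → [-8, 3]
-      → [-11]
3      → [-11, 3]
over   → [-11, 3, -11]
+      → [-11, -8]
drop   → [-11]
dup    → [-11, -11]
*      → [121]
35     → [121, 35]

2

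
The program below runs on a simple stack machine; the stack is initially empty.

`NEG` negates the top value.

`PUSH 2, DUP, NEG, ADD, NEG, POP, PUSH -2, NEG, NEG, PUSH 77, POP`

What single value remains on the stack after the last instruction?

-2

PUSH 2  → [2]
DUP     → [2, 2]
NEG     → [2, -2]
ADD     → [0]
NEG     → [0]
POP     → []
PUSH -2 → [-2]
NEG     → [2]
NEG     → [-2]
PUSH 77 → [-2, 77]
POP     → [-2]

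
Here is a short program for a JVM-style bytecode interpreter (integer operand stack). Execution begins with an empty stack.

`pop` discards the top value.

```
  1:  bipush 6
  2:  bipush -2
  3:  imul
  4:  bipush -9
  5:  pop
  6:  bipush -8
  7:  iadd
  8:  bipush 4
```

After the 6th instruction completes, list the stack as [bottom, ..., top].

bipush 6  : 6
bipush -2 : 6 -2
imul      : -12
bipush -9 : -12 -9
pop       : -12
bipush -8 : -12 -8

[-12, -8]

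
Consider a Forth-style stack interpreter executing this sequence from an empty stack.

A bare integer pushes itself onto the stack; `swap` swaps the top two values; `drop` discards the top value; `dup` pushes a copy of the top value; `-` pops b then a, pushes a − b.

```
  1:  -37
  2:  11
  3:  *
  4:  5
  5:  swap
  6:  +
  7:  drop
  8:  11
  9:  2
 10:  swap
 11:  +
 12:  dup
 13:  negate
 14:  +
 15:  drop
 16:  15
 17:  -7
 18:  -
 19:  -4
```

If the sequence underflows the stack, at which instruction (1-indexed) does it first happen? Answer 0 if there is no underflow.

-37     -37
11      -37 11
*       -407
5       -407 5
swap    5 -407
+       -402
drop    (empty)
11      11
2       11 2
swap    2 11
+       13
dup     13 13
negate  13 -13
+       0
drop    (empty)
15      15
-7      15 -7
-       22
-4      22 -4

0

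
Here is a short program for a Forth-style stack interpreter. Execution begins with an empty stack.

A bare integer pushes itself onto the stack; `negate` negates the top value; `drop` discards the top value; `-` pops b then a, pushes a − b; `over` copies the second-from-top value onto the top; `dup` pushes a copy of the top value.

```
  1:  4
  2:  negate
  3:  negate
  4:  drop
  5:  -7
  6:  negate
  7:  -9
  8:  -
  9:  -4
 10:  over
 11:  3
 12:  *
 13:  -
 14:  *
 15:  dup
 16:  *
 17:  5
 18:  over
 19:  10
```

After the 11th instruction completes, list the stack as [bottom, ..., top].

[16, -4, 16, 3]

4      : 4
negate : -4
negate : 4
drop   : (empty)
-7     : -7
negate : 7
-9     : 7 -9
-      : 16
-4     : 16 -4
over   : 16 -4 16
3      : 16 -4 16 3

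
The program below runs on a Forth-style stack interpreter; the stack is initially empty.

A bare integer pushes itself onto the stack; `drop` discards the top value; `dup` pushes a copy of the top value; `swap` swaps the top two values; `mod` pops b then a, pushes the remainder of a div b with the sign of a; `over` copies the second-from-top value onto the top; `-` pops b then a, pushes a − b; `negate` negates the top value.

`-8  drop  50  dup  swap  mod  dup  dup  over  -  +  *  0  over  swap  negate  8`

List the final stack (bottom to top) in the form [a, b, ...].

[0, 0, 0, 8]

-8     : -8
drop   : (empty)
50     : 50
dup    : 50 50
swap   : 50 50
mod    : 0
dup    : 0 0
dup    : 0 0 0
over   : 0 0 0 0
-      : 0 0 0
+      : 0 0
*      : 0
0      : 0 0
over   : 0 0 0
swap   : 0 0 0
negate : 0 0 0
8      : 0 0 0 8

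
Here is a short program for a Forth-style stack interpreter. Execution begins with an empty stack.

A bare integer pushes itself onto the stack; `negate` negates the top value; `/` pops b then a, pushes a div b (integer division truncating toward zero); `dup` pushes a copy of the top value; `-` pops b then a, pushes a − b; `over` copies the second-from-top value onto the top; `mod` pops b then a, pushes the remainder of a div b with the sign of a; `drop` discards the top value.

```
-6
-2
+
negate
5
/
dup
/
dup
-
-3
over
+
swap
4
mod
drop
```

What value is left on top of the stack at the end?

-3

-6     → -6
-2     → -6 -2
+      → -8
negate → 8
5      → 8 5
/      → 1
dup    → 1 1
/      → 1
dup    → 1 1
-      → 0
-3     → 0 -3
over   → 0 -3 0
+      → 0 -3
swap   → -3 0
4      → -3 0 4
mod    → -3 0
drop   → -3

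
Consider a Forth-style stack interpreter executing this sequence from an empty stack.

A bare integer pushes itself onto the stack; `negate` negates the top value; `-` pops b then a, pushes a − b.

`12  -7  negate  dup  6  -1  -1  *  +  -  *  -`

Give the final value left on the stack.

12     → 12
-7     → 12 -7
negate → 12 7
dup    → 12 7 7
6      → 12 7 7 6
-1     → 12 7 7 6 -1
-1     → 12 7 7 6 -1 -1
*      → 12 7 7 6 1
+      → 12 7 7 7
-      → 12 7 0
*      → 12 0
-      → 12

12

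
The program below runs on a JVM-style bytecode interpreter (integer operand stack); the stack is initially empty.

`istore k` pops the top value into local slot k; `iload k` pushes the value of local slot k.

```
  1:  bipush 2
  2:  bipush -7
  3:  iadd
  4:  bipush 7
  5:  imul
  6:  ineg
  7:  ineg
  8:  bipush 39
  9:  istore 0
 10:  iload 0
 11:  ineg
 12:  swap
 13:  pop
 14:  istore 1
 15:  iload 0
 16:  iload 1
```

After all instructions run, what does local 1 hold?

-39

bipush 2  → 2
bipush -7 → 2 -7
iadd      → -5
bipush 7  → -5 7
imul      → -35
ineg      → 35
ineg      → -35
bipush 39 → -35 39
istore 0  → -35
iload 0   → -35 39
ineg      → -35 -39
swap      → -39 -35
pop       → -39
istore 1  → (empty)
iload 0   → 39
iload 1   → 39 -39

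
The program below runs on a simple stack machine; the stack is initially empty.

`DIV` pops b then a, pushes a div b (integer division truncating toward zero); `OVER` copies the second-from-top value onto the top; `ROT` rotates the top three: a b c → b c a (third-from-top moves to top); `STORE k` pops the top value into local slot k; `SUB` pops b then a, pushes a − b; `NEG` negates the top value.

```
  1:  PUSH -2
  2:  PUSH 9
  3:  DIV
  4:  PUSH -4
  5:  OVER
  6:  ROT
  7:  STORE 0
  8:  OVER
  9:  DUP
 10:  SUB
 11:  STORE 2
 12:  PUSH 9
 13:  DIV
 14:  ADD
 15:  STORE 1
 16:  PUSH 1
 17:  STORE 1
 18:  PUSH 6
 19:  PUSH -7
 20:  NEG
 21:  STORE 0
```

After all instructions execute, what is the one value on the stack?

6

PUSH -2 : [-2]
PUSH 9  : [-2, 9]
DIV     : [0]
PUSH -4 : [0, -4]
OVER    : [0, -4, 0]
ROT     : [-4, 0, 0]
STORE 0 : [-4, 0]
OVER    : [-4, 0, -4]
DUP     : [-4, 0, -4, -4]
SUB     : [-4, 0, 0]
STORE 2 : [-4, 0]
PUSH 9  : [-4, 0, 9]
DIV     : [-4, 0]
ADD     : [-4]
STORE 1 : []
PUSH 1  : [1]
STORE 1 : []
PUSH 6  : [6]
PUSH -7 : [6, -7]
NEG     : [6, 7]
STORE 0 : [6]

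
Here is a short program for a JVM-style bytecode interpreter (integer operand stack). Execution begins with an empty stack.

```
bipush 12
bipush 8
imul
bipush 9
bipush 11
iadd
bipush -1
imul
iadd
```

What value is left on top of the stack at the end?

bipush 12 → [12]
bipush 8  → [12, 8]
imul      → [96]
bipush 9  → [96, 9]
bipush 11 → [96, 9, 11]
iadd      → [96, 20]
bipush -1 → [96, 20, -1]
imul      → [96, -20]
iadd      → [76]

76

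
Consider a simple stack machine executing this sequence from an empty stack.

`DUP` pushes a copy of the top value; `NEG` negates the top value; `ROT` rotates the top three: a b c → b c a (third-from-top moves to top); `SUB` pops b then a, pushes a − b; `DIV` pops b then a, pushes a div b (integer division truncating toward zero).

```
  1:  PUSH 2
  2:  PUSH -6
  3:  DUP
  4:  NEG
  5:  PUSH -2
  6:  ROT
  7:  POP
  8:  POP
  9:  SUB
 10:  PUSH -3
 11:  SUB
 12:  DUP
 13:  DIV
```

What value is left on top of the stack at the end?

PUSH 2   [2]
PUSH -6  [2, -6]
DUP      [2, -6, -6]
NEG      [2, -6, 6]
PUSH -2  [2, -6, 6, -2]
ROT      [2, 6, -2, -6]
POP      [2, 6, -2]
POP      [2, 6]
SUB      [-4]
PUSH -3  [-4, -3]
SUB      [-1]
DUP      [-1, -1]
DIV      [1]

1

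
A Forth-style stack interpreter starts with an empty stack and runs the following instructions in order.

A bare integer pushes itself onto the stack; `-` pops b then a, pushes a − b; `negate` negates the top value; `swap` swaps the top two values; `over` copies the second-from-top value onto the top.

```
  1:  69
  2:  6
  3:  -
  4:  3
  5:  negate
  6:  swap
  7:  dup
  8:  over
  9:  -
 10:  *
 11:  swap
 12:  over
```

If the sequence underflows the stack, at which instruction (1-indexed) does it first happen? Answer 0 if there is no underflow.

69      [69]
6       [69, 6]
-       [63]
3       [63, 3]
negate  [63, -3]
swap    [-3, 63]
dup     [-3, 63, 63]
over    [-3, 63, 63, 63]
-       [-3, 63, 0]
*       [-3, 0]
swap    [0, -3]
over    [0, -3, 0]

0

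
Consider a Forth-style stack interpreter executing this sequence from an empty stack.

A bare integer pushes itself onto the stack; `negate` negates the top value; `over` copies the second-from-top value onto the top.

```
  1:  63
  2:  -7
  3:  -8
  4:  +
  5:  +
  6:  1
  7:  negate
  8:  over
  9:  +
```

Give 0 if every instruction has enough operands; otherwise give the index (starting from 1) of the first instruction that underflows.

0

63     -> 63
-7     -> 63 -7
-8     -> 63 -7 -8
+      -> 63 -15
+      -> 48
1      -> 48 1
negate -> 48 -1
over   -> 48 -1 48
+      -> 48 47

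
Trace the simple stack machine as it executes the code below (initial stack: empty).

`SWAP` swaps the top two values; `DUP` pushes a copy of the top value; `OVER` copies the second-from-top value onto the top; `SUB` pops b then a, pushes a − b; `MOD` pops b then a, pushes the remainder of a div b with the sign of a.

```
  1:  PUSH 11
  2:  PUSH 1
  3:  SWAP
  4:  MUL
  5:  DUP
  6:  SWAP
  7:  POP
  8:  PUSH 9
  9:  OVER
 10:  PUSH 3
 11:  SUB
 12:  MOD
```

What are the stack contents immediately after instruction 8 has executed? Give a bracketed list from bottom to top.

PUSH 11  [11]
PUSH 1   [11, 1]
SWAP     [1, 11]
MUL      [11]
DUP      [11, 11]
SWAP     [11, 11]
POP      [11]
PUSH 9   [11, 9]

[11, 9]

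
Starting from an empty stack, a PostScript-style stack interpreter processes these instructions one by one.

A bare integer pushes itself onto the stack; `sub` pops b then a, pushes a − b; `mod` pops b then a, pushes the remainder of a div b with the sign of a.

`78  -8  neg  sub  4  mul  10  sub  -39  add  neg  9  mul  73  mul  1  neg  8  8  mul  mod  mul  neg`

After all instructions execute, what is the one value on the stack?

-151767

78  : 78
-8  : 78 -8
neg : 78 8
sub : 70
4   : 70 4
mul : 280
10  : 280 10
sub : 270
-39 : 270 -39
add : 231
neg : -231
9   : -231 9
mul : -2079
73  : -2079 73
mul : -151767
1   : -151767 1
neg : -151767 -1
8   : -151767 -1 8
8   : -151767 -1 8 8
mul : -151767 -1 64
mod : -151767 -1
mul : 151767
neg : -151767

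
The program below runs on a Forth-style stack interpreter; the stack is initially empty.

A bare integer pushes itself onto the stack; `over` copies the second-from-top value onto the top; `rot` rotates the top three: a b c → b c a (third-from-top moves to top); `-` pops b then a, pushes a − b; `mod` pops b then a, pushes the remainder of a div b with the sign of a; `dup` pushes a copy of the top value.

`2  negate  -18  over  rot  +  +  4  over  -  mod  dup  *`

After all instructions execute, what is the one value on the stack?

484

2      → [2]
negate → [-2]
-18    → [-2, -18]
over   → [-2, -18, -2]
rot    → [-18, -2, -2]
+      → [-18, -4]
+      → [-22]
4      → [-22, 4]
over   → [-22, 4, -22]
-      → [-22, 26]
mod    → [-22]
dup    → [-22, -22]
*      → [484]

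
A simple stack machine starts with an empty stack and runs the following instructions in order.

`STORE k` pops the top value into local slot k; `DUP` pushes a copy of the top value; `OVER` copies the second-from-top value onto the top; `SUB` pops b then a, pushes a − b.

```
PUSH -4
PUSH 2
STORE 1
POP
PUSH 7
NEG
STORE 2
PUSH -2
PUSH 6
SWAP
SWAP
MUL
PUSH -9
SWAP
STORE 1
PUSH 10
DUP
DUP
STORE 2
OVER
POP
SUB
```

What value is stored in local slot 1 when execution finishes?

-12

PUSH -4 → -4
PUSH 2  → -4 2
STORE 1 → -4
POP     → (empty)
PUSH 7  → 7
NEG     → -7
STORE 2 → (empty)
PUSH -2 → -2
PUSH 6  → -2 6
SWAP    → 6 -2
SWAP    → -2 6
MUL     → -12
PUSH -9 → -12 -9
SWAP    → -9 -12
STORE 1 → -9
PUSH 10 → -9 10
DUP     → -9 10 10
DUP     → -9 10 10 10
STORE 2 → -9 10 10
OVER    → -9 10 10 10
POP     → -9 10 10
SUB     → -9 0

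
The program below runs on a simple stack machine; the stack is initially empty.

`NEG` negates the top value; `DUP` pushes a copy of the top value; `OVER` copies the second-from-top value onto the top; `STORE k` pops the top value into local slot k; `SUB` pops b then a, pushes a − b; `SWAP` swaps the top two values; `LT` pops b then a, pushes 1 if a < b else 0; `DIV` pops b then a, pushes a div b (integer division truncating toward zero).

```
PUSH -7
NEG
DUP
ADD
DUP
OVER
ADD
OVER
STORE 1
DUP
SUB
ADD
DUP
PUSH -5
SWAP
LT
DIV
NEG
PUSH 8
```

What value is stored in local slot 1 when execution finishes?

PUSH -7 → -7
NEG     → 7
DUP     → 7 7
ADD     → 14
DUP     → 14 14
OVER    → 14 14 14
ADD     → 14 28
OVER    → 14 28 14
STORE 1 → 14 28
DUP     → 14 28 28
SUB     → 14 0
ADD     → 14
DUP     → 14 14
PUSH -5 → 14 14 -5
SWAP    → 14 -5 14
LT      → 14 1
DIV     → 14
NEG     → -14
PUSH 8  → -14 8

14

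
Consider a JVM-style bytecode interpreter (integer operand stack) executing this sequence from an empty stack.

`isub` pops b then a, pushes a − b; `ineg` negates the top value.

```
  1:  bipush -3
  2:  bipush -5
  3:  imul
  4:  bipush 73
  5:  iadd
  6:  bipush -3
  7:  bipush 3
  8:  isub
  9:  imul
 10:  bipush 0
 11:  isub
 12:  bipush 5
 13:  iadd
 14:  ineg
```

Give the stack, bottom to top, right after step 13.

[-523]

bipush -3  -3
bipush -5  -3 -5
imul       15
bipush 73  15 73
iadd       88
bipush -3  88 -3
bipush 3   88 -3 3
isub       88 -6
imul       -528
bipush 0   -528 0
isub       -528
bipush 5   -528 5
iadd       -523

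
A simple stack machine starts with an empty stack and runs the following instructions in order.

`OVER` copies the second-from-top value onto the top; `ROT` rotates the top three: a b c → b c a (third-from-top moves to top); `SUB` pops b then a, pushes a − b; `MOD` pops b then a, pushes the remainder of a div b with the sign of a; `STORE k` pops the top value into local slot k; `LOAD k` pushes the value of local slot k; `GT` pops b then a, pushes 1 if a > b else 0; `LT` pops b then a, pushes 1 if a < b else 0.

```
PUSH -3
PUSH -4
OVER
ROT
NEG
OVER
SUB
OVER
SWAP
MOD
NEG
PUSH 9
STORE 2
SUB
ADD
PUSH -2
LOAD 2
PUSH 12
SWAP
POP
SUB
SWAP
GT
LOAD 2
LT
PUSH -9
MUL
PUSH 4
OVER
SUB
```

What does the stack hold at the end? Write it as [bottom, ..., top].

[-9, 13]

PUSH -3 -> [-3]
PUSH -4 -> [-3, -4]
OVER    -> [-3, -4, -3]
ROT     -> [-4, -3, -3]
NEG     -> [-4, -3, 3]
OVER    -> [-4, -3, 3, -3]
SUB     -> [-4, -3, 6]
OVER    -> [-4, -3, 6, -3]
SWAP    -> [-4, -3, -3, 6]
MOD     -> [-4, -3, -3]
NEG     -> [-4, -3, 3]
PUSH 9  -> [-4, -3, 3, 9]
STORE 2 -> [-4, -3, 3]
SUB     -> [-4, -6]
ADD     -> [-10]
PUSH -2 -> [-10, -2]
LOAD 2  -> [-10, -2, 9]
PUSH 12 -> [-10, -2, 9, 12]
SWAP    -> [-10, -2, 12, 9]
POP     -> [-10, -2, 12]
SUB     -> [-10, -14]
SWAP    -> [-14, -10]
GT      -> [0]
LOAD 2  -> [0, 9]
LT      -> [1]
PUSH -9 -> [1, -9]
MUL     -> [-9]
PUSH 4  -> [-9, 4]
OVER    -> [-9, 4, -9]
SUB     -> [-9, 13]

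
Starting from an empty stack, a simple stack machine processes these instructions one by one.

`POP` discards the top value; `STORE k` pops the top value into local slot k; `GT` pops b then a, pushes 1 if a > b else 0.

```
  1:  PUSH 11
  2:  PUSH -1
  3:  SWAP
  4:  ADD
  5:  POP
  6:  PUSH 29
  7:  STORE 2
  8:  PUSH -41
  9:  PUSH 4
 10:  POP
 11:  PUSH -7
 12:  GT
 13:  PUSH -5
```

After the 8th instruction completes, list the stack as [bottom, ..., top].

[-41]

PUSH 11  -> 11
PUSH -1  -> 11 -1
SWAP     -> -1 11
ADD      -> 10
POP      -> (empty)
PUSH 29  -> 29
STORE 2  -> (empty)
PUSH -41 -> -41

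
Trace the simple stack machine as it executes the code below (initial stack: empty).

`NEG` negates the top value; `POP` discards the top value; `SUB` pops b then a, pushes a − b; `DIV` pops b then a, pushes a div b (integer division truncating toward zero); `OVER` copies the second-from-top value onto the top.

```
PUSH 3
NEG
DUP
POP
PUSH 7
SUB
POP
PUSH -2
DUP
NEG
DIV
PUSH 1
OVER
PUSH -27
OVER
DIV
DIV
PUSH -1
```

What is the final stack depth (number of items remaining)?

PUSH 3   → [3]
NEG      → [-3]
DUP      → [-3, -3]
POP      → [-3]
PUSH 7   → [-3, 7]
SUB      → [-10]
POP      → []
PUSH -2  → [-2]
DUP      → [-2, -2]
NEG      → [-2, 2]
DIV      → [-1]
PUSH 1   → [-1, 1]
OVER     → [-1, 1, -1]
PUSH -27 → [-1, 1, -1, -27]
OVER     → [-1, 1, -1, -27, -1]
DIV      → [-1, 1, -1, 27]
DIV      → [-1, 1, 0]
PUSH -1  → [-1, 1, 0, -1]

4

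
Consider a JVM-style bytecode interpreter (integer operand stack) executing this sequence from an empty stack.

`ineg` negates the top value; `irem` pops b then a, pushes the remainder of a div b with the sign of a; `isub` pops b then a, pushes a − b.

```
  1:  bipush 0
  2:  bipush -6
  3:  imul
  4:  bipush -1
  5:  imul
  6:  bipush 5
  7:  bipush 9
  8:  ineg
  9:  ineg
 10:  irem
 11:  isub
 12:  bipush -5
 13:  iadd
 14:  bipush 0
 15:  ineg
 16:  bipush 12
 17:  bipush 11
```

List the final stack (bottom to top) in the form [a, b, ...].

bipush 0  -> 0
bipush -6 -> 0 -6
imul      -> 0
bipush -1 -> 0 -1
imul      -> 0
bipush 5  -> 0 5
bipush 9  -> 0 5 9
ineg      -> 0 5 -9
ineg      -> 0 5 9
irem      -> 0 5
isub      -> -5
bipush -5 -> -5 -5
iadd      -> -10
bipush 0  -> -10 0
ineg      -> -10 0
bipush 12 -> -10 0 12
bipush 11 -> -10 0 12 11

[-10, 0, 12, 11]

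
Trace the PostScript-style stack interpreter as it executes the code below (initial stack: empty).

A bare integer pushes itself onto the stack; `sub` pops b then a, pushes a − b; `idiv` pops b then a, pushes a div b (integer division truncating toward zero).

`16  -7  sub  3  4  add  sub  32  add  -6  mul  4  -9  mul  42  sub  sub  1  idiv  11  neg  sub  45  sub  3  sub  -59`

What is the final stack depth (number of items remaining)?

2

16   : 16
-7   : 16 -7
sub  : 23
3    : 23 3
4    : 23 3 4
add  : 23 7
sub  : 16
32   : 16 32
add  : 48
-6   : 48 -6
mul  : -288
4    : -288 4
-9   : -288 4 -9
mul  : -288 -36
42   : -288 -36 42
sub  : -288 -78
sub  : -210
1    : -210 1
idiv : -210
11   : -210 11
neg  : -210 -11
sub  : -199
45   : -199 45
sub  : -244
3    : -244 3
sub  : -247
-59  : -247 -59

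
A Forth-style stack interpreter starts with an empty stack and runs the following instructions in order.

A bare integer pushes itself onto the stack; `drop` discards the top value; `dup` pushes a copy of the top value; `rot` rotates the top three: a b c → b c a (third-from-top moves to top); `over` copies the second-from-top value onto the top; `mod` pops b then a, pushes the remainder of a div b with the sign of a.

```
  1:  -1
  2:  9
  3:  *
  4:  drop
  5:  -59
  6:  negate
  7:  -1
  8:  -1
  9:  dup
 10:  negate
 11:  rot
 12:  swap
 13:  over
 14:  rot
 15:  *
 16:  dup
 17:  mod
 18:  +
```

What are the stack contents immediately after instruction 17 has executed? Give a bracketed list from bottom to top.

[59, -1, 1, 0]

-1     → [-1]
9      → [-1, 9]
*      → [-9]
drop   → []
-59    → [-59]
negate → [59]
-1     → [59, -1]
-1     → [59, -1, -1]
dup    → [59, -1, -1, -1]
negate → [59, -1, -1, 1]
rot    → [59, -1, 1, -1]
swap   → [59, -1, -1, 1]
over   → [59, -1, -1, 1, -1]
rot    → [59, -1, 1, -1, -1]
*      → [59, -1, 1, 1]
dup    → [59, -1, 1, 1, 1]
mod    → [59, -1, 1, 0]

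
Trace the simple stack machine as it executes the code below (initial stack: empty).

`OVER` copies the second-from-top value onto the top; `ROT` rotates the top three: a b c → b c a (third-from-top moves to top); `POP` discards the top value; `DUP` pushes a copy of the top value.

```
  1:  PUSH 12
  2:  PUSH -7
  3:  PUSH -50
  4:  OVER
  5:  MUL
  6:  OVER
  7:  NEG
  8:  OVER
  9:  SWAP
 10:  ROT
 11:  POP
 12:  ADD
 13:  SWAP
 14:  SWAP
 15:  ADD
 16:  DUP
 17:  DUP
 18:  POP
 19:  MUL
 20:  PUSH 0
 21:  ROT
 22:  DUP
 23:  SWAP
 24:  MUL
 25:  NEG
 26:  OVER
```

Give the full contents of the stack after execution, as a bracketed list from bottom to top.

[122500, 0, -144, 0]

PUSH 12  → [12]
PUSH -7  → [12, -7]
PUSH -50 → [12, -7, -50]
OVER     → [12, -7, -50, -7]
MUL      → [12, -7, 350]
OVER     → [12, -7, 350, -7]
NEG      → [12, -7, 350, 7]
OVER     → [12, -7, 350, 7, 350]
SWAP     → [12, -7, 350, 350, 7]
ROT      → [12, -7, 350, 7, 350]
POP      → [12, -7, 350, 7]
ADD      → [12, -7, 357]
SWAP     → [12, 357, -7]
SWAP     → [12, -7, 357]
ADD      → [12, 350]
DUP      → [12, 350, 350]
DUP      → [12, 350, 350, 350]
POP      → [12, 350, 350]
MUL      → [12, 122500]
PUSH 0   → [12, 122500, 0]
ROT      → [122500, 0, 12]
DUP      → [122500, 0, 12, 12]
SWAP     → [122500, 0, 12, 12]
MUL      → [122500, 0, 144]
NEG      → [122500, 0, -144]
OVER     → [122500, 0, -144, 0]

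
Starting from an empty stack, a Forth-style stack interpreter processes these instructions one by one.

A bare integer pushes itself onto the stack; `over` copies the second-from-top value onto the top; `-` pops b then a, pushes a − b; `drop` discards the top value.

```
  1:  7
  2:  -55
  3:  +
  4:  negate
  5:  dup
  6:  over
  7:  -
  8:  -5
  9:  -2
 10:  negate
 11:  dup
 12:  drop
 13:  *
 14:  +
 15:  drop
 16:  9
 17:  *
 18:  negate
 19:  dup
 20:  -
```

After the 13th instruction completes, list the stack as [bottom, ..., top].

[48, 0, -10]

7      : 7
-55    : 7 -55
+      : -48
negate : 48
dup    : 48 48
over   : 48 48 48
-      : 48 0
-5     : 48 0 -5
-2     : 48 0 -5 -2
negate : 48 0 -5 2
dup    : 48 0 -5 2 2
drop   : 48 0 -5 2
*      : 48 0 -10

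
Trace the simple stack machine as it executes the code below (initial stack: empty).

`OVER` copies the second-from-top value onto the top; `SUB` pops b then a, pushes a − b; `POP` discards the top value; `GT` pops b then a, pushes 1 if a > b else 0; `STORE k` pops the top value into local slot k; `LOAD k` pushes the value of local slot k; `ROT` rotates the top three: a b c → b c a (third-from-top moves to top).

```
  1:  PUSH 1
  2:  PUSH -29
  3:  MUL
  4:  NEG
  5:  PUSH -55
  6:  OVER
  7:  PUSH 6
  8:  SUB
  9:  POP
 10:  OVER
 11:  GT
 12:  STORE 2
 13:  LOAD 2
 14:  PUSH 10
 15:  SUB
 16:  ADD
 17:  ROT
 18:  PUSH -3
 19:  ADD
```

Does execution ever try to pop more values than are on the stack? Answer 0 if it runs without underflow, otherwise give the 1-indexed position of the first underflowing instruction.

PUSH 1   → 1
PUSH -29 → 1 -29
MUL      → -29
NEG      → 29
PUSH -55 → 29 -55
OVER     → 29 -55 29
PUSH 6   → 29 -55 29 6
SUB      → 29 -55 23
POP      → 29 -55
OVER     → 29 -55 29
GT       → 29 0
STORE 2  → 29
LOAD 2   → 29 0
PUSH 10  → 29 0 10
SUB      → 29 -10
ADD      → 19
ROT  — needs 3 operands, stack has 1 → underflow

17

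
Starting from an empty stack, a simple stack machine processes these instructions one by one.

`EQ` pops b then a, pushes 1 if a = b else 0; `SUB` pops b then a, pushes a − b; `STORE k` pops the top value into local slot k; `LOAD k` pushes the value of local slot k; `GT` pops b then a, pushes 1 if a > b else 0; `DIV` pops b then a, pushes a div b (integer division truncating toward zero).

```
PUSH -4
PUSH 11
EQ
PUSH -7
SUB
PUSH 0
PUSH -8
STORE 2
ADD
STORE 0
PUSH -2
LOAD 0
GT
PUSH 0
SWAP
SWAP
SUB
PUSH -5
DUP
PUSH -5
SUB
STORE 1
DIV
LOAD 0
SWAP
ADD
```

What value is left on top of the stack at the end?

7

PUSH -4  -4
PUSH 11  -4 11
EQ       0
PUSH -7  0 -7
SUB      7
PUSH 0   7 0
PUSH -8  7 0 -8
STORE 2  7 0
ADD      7
STORE 0  (empty)
PUSH -2  -2
LOAD 0   -2 7
GT       0
PUSH 0   0 0
SWAP     0 0
SWAP     0 0
SUB      0
PUSH -5  0 -5
DUP      0 -5 -5
PUSH -5  0 -5 -5 -5
SUB      0 -5 0
STORE 1  0 -5
DIV      0
LOAD 0   0 7
SWAP     7 0
ADD      7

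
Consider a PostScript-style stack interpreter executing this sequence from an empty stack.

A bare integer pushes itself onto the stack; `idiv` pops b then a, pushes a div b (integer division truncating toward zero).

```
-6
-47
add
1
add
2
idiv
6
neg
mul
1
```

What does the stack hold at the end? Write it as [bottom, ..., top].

[156, 1]

-6    -6
-47   -6 -47
add   -53
1     -53 1
add   -52
2     -52 2
idiv  -26
6     -26 6
neg   -26 -6
mul   156
1     156 1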